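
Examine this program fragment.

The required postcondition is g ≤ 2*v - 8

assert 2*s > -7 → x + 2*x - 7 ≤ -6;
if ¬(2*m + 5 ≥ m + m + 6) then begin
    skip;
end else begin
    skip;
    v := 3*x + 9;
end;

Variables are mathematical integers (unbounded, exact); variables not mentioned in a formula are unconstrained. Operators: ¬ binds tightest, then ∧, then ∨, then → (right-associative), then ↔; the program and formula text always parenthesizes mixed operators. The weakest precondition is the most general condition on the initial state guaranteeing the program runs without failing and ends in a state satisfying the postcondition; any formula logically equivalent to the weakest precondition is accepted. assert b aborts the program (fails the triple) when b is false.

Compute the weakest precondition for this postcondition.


Working backward. After the program, g ≤ 2*v - 8 must hold.
Then branch requires g ≤ 2*v - 8; else branch requires g ≤ 6*x + 10.
Before the if: g ≤ 2*v - 8
Before assert 2*s > -7 → x + 2*x - 7 ≤ -6: (2*s > -7 → 3*x ≤ 1) ∧ g ≤ 2*v - 8
Answer: WP = (2*s > -7 → 3*x ≤ 1) ∧ g ≤ 2*v - 8


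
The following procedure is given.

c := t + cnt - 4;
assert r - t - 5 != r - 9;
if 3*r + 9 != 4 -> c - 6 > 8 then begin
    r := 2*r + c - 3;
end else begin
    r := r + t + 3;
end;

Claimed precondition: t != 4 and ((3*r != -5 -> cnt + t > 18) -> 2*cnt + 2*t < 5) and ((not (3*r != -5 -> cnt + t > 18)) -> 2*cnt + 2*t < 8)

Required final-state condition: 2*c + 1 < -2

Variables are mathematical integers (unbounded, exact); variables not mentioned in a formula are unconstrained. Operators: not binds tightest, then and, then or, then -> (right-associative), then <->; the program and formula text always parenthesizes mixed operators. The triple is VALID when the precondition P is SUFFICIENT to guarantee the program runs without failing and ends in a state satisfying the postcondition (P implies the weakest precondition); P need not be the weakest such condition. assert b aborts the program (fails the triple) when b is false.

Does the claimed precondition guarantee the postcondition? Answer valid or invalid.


Working backward. After the program, the postcondition 2*c + 1 < -2 must hold; in canonical form it is 2*c < -3.
Then branch requires 2*c < -3; else branch requires 2*c < -3.
Before the if: ((3*r != -5 -> c > 14) -> 2*c < -3) and ((not (3*r != -5 -> c > 14)) -> 2*c < -3)
Before assert r - t - 5 != r - 9: t != 4 and ((3*r != -5 -> c > 14) -> 2*c < -3) and ((not (3*r != -5 -> c > 14)) -> 2*c < -3)
Before c := t + cnt - 4: t != 4 and ((3*r != -5 -> cnt + t > 18) -> 2*cnt + 2*t < 5) and ((not (3*r != -5 -> cnt + t > 18)) -> 2*cnt + 2*t < 5)
The weakest precondition is t != 4 and ((3*r != -5 -> cnt + t > 18) -> 2*cnt + 2*t < 5) and ((not (3*r != -5 -> cnt + t > 18)) -> 2*cnt + 2*t < 5).
Check whether t != 4 and ((3*r != -5 -> cnt + t > 18) -> 2*cnt + 2*t < 5) and ((not (3*r != -5 -> cnt + t > 18)) -> 2*cnt + 2*t < 8) implies it.
Countermodel: at the initial state cnt = 0, r = 0, t = 3, the precondition holds but the weakest precondition fails.
Answer: invalid


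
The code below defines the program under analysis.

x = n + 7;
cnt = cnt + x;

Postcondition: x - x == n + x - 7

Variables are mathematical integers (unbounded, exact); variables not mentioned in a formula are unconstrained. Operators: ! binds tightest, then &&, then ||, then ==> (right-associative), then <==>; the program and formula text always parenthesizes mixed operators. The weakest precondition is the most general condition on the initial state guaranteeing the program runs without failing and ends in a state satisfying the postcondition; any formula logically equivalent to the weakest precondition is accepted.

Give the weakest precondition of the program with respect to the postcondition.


Working backward. After the program, the postcondition x - x == n + x - 7 must hold; in canonical form it is n + x == 7.
Before cnt := cnt + x: n + x == 7
Before x := n + 7: 2*n == 0
Answer: WP = 2*n == 0


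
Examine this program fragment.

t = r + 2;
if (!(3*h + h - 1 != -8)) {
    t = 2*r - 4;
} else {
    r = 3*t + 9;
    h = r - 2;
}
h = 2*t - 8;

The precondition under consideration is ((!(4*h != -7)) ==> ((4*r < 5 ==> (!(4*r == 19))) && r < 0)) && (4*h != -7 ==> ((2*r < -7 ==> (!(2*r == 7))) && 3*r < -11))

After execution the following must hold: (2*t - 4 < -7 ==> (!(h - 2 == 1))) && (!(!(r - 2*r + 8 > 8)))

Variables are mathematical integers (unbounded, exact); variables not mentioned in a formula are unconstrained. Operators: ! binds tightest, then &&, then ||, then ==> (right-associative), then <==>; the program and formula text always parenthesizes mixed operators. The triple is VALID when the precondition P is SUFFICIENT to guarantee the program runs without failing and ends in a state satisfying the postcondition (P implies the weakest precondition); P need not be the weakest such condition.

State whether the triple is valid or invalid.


Working backward. After the program, the postcondition (2*t - 4 < -7 ==> (!(h - 2 == 1))) && (!(!(r - 2*r + 8 > 8))) must hold; in canonical form it is (2*t < -3 ==> (!(h == 3))) && r < 0.
Before h := 2*t - 8: (2*t < -3 ==> (!(2*t == 11))) && r < 0
Then branch requires (4*r < 5 ==> (!(4*r == 19))) && r < 0; else branch requires (2*t < -3 ==> (!(2*t == 11))) && 3*t < -9.
Before the if: ((!(4*h != -7)) ==> ((4*r < 5 ==> (!(4*r == 19))) && r < 0)) && (4*h != -7 ==> ((2*t < -3 ==> (!(2*t == 11))) && 3*t < -9))
Before t := r + 2: ((!(4*h != -7)) ==> ((4*r < 5 ==> (!(4*r == 19))) && r < 0)) && (4*h != -7 ==> ((2*r < -7 ==> (!(2*r == 7))) && 3*r < -15))
The weakest precondition is ((!(4*h != -7)) ==> ((4*r < 5 ==> (!(4*r == 19))) && r < 0)) && (4*h != -7 ==> ((2*r < -7 ==> (!(2*r == 7))) && 3*r < -15)).
Check whether ((!(4*h != -7)) ==> ((4*r < 5 ==> (!(4*r == 19))) && r < 0)) && (4*h != -7 ==> ((2*r < -7 ==> (!(2*r == 7))) && 3*r < -11)) implies it.
Countermodel: at the initial state h = 0, r = -5, the precondition holds but the weakest precondition fails.
Answer: invalid


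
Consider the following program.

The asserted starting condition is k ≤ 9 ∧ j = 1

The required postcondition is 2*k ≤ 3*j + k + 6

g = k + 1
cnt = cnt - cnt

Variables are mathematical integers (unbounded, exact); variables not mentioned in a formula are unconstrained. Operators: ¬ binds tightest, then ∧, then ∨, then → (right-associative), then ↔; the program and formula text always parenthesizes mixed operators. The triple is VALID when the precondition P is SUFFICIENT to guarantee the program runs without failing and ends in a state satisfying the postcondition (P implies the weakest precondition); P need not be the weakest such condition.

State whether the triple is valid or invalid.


Working backward. After the program, the postcondition 2*k ≤ 3*j + k + 6 must hold; in canonical form it is k ≤ 3*j + 6.
Before cnt := cnt - cnt: k ≤ 3*j + 6
Before g := k + 1: k ≤ 3*j + 6
The weakest precondition is k ≤ 3*j + 6.
Check whether k ≤ 9 ∧ j = 1 implies it.
Every state satisfying the precondition satisfies the weakest precondition: the implication holds.
Answer: valid


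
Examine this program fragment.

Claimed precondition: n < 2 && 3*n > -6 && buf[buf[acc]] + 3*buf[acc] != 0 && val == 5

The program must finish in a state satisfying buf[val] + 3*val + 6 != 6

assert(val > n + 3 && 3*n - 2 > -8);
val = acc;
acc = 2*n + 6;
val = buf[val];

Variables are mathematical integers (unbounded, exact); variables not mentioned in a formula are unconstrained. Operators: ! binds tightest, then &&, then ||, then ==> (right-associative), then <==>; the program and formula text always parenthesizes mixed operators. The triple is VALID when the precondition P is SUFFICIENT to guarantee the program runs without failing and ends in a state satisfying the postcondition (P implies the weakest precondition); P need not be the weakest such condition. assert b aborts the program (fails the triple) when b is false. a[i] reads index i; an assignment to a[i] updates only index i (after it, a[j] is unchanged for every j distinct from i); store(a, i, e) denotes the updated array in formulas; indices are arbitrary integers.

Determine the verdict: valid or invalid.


Working backward. After the program, the postcondition buf[val] + 3*val + 6 != 6 must hold; in canonical form it is buf[val] + 3*val != 0.
Before val := buf[val]: buf[buf[val]] + 3*buf[val] != 0
Before acc := 2*n + 6: buf[buf[val]] + 3*buf[val] != 0
Before val := acc: buf[buf[acc]] + 3*buf[acc] != 0
Before assert val > n + 3 && 3*n - 2 > -8: val > n + 3 && 3*n > -6 && buf[buf[acc]] + 3*buf[acc] != 0
The weakest precondition is val > n + 3 && 3*n > -6 && buf[buf[acc]] + 3*buf[acc] != 0.
Check whether n < 2 && 3*n > -6 && buf[buf[acc]] + 3*buf[acc] != 0 && val == 5 implies it.
Every state satisfying the precondition satisfies the weakest precondition: the implication holds.
Answer: valid


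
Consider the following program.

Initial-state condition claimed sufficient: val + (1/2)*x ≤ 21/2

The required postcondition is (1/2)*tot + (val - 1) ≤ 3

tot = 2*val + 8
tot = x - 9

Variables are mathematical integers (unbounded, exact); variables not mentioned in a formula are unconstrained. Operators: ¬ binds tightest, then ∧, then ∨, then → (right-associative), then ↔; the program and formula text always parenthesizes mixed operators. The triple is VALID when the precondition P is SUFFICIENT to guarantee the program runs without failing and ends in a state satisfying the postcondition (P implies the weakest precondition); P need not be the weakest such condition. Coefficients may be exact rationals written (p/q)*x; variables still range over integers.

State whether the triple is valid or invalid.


Working backward. After the program, the postcondition (1/2)*tot + (val - 1) ≤ 3 must hold; in canonical form it is (1/2)*tot + val ≤ 4.
Before tot := x - 9: val + (1/2)*x ≤ 17/2
Before tot := 2*val + 8: val + (1/2)*x ≤ 17/2
The weakest precondition is val + (1/2)*x ≤ 17/2.
Check whether val + (1/2)*x ≤ 21/2 implies it.
Countermodel: at the initial state val = 9, x = 0, the precondition holds but the weakest precondition fails.
Answer: invalid


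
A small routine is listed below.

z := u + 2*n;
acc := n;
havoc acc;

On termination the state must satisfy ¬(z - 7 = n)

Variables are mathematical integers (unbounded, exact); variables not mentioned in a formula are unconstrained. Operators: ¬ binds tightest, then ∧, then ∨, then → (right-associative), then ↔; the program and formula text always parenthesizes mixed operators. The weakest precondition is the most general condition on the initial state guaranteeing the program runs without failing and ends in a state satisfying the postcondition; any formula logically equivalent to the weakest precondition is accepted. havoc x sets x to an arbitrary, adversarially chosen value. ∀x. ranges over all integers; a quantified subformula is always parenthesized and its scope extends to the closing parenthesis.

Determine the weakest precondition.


Working backward. After the program, the postcondition ¬(z - 7 = n) must hold; in canonical form it is ¬(z = n + 7).
Before havoc acc: ¬(z = n + 7)
Before acc := n: ¬(z = n + 7)
Before z := u + 2*n: ¬(n + u = 7)
Answer: WP = ¬(n + u = 7)


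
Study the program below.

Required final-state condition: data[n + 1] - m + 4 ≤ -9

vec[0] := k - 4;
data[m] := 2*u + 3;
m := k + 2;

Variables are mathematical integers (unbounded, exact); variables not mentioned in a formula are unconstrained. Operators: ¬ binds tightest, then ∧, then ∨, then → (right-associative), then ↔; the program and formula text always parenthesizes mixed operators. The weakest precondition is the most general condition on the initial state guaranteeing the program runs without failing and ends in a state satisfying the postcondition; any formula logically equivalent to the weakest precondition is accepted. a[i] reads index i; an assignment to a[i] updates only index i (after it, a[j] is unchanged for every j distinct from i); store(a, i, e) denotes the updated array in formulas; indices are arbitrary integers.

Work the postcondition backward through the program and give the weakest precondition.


Working backward. After the program, the postcondition data[n + 1] - m + 4 ≤ -9 must hold; in canonical form it is data[n + 1] ≤ m - 13.
Before m := k + 2: data[n + 1] ≤ k - 11
Before data[m] := 2*u + 3: store(data, m, 2*u + 3)[n + 1] ≤ k - 11
Before vec[0] := k - 4: store(data, m, 2*u + 3)[n + 1] ≤ k - 11
Answer: WP = store(data, m, 2*u + 3)[n + 1] ≤ k - 11


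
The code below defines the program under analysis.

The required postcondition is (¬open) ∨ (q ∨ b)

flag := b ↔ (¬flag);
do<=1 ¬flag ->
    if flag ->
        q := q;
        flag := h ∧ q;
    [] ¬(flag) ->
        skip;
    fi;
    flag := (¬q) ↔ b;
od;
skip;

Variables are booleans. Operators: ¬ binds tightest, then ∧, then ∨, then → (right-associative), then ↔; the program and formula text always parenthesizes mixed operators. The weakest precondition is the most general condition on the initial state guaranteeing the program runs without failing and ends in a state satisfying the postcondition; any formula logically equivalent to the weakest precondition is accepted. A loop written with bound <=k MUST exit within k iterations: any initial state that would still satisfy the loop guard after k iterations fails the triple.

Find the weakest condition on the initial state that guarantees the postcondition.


Working backward. After the program, the postcondition (¬open) ∨ (q ∨ b) must hold; in canonical form it is (¬open) ∨ q ∨ b.
Before skip: (¬open) ∨ q ∨ b
Before the loop (bound <=1), unroll the exhaustion recursion (WP_0 = exit-now case; WP_j = one more guarded iteration, up to j = 1):
  WP_0: flag ∧ ((¬open) ∨ q ∨ b)
  WP_1: ((¬flag) → ((flag → (((¬q) ↔ b) ∧ ((¬open) ∨ q ∨ b))) ∧ ((¬flag) → (((¬q) ↔ b) ∧ ((¬open) ∨ q ∨ b))))) ∧ (flag → ((¬open) ∨ q ∨ b))
So before the loop: ((¬flag) → ((flag → (((¬q) ↔ b) ∧ ((¬open) ∨ q ∨ b))) ∧ ((¬flag) → (((¬q) ↔ b) ∧ ((¬open) ∨ q ∨ b))))) ∧ (flag → ((¬open) ∨ q ∨ b))
Before flag := b ↔ (¬flag): ((¬(b ↔ (¬flag))) → (((b ↔ (¬flag)) → (((¬q) ↔ b) ∧ ((¬open) ∨ q ∨ b))) ∧ ((¬(b ↔ (¬flag))) → (((¬q) ↔ b) ∧ ((¬open) ∨ q ∨ b))))) ∧ ((b ↔ (¬flag)) → ((¬open) ∨ q ∨ b))
Answer: WP = ((¬(b ↔ (¬flag))) → (((b ↔ (¬flag)) → (((¬q) ↔ b) ∧ ((¬open) ∨ q ∨ b))) ∧ ((¬(b ↔ (¬flag))) → (((¬q) ↔ b) ∧ ((¬open) ∨ q ∨ b))))) ∧ ((b ↔ (¬flag)) → ((¬open) ∨ q ∨ b))


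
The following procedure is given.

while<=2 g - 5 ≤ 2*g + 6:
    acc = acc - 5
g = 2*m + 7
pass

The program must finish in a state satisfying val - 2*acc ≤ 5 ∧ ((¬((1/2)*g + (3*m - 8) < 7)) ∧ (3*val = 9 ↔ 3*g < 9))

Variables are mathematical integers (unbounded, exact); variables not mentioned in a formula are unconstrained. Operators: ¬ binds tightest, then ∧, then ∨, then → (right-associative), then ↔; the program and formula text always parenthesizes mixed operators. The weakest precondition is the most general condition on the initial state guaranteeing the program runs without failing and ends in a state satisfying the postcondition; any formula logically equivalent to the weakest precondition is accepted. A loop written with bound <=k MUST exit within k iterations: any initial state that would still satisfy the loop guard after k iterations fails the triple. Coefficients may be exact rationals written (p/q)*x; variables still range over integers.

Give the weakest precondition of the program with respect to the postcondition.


Working backward. After the program, the postcondition val - 2*acc ≤ 5 ∧ ((¬((1/2)*g + (3*m - 8) < 7)) ∧ (3*val = 9 ↔ 3*g < 9)) must hold; in canonical form it is val ≤ 2*acc + 5 ∧ (¬((1/2)*g + 3*m < 15)) ∧ (3*val = 9 ↔ 3*g < 9).
Before skip: val ≤ 2*acc + 5 ∧ (¬((1/2)*g + 3*m < 15)) ∧ (3*val = 9 ↔ 3*g < 9)
Before g := 2*m + 7: val ≤ 2*acc + 5 ∧ (¬(4*m < 23/2)) ∧ (3*val = 9 ↔ 6*m < -12)
Before the loop (bound <=2), unroll the exhaustion recursion (WP_0 = exit-now case; WP_j = one more guarded iteration, up to j = 2):
  WP_0: (¬(g ≥ -11)) ∧ val ≤ 2*acc + 5 ∧ (¬(4*m < 23/2)) ∧ (3*val = 9 ↔ 6*m < -12)
  WP_1: (g ≥ -11 → ((¬(g ≥ -11)) ∧ val ≤ 2*acc - 5 ∧ (¬(4*m < 23/2)) ∧ (3*val = 9 ↔ 6*m < -12))) ∧ ((¬(g ≥ -11)) → (val ≤ 2*acc + 5 ∧ (¬(4*m < 23/2)) ∧ (3*val = 9 ↔ 6*m < -12)))
  WP_2: (g ≥ -11 → ((g ≥ -11 → ((¬(g ≥ -11)) ∧ val ≤ 2*acc - 15 ∧ (¬(4*m < 23/2)) ∧ (3*val = 9 ↔ 6*m < -12))) ∧ ((¬(g ≥ -11)) → (val ≤ 2*acc - 5 ∧ (¬(4*m < 23/2)) ∧ (3*val = 9 ↔ 6*m < -12))))) ∧ ((¬(g ≥ -11)) → (val ≤ 2*acc + 5 ∧ (¬(4*m < 23/2)) ∧ (3*val = 9 ↔ 6*m < -12)))
So before the loop: (g ≥ -11 → ((g ≥ -11 → ((¬(g ≥ -11)) ∧ val ≤ 2*acc - 15 ∧ (¬(4*m < 23/2)) ∧ (3*val = 9 ↔ 6*m < -12))) ∧ ((¬(g ≥ -11)) → (val ≤ 2*acc - 5 ∧ (¬(4*m < 23/2)) ∧ (3*val = 9 ↔ 6*m < -12))))) ∧ ((¬(g ≥ -11)) → (val ≤ 2*acc + 5 ∧ (¬(4*m < 23/2)) ∧ (3*val = 9 ↔ 6*m < -12)))
Answer: WP = (g ≥ -11 → ((g ≥ -11 → ((¬(g ≥ -11)) ∧ val ≤ 2*acc - 15 ∧ (¬(4*m < 23/2)) ∧ (3*val = 9 ↔ 6*m < -12))) ∧ ((¬(g ≥ -11)) → (val ≤ 2*acc - 5 ∧ (¬(4*m < 23/2)) ∧ (3*val = 9 ↔ 6*m < -12))))) ∧ ((¬(g ≥ -11)) → (val ≤ 2*acc + 5 ∧ (¬(4*m < 23/2)) ∧ (3*val = 9 ↔ 6*m < -12)))


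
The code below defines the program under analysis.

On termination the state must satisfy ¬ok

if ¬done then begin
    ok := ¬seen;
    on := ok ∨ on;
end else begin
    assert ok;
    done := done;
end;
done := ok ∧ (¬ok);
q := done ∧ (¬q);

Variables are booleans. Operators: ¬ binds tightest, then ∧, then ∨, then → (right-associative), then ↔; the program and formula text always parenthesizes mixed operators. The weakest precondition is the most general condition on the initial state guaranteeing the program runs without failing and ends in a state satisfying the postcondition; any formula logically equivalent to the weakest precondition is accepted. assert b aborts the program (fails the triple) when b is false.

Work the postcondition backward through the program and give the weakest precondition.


Working backward. After the program, ¬ok must hold.
Before q := done ∧ (¬q): ¬ok
Before done := ok ∧ (¬ok): ¬ok
Then branch requires seen; else branch requires false.
Before the if: ((¬done) → seen) ∧ (¬done)
Answer: WP = ((¬done) → seen) ∧ (¬done)


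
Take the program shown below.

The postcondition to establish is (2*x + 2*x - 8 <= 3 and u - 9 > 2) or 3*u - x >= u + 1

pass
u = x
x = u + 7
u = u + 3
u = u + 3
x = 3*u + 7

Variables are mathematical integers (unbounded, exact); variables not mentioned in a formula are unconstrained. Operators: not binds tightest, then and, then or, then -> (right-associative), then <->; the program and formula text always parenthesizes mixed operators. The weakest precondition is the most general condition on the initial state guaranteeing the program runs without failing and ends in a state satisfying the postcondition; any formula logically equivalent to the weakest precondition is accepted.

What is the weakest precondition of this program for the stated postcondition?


Working backward. After the program, the postcondition (2*x + 2*x - 8 <= 3 and u - 9 > 2) or 3*u - x >= u + 1 must hold; in canonical form it is (4*x <= 11 and u > 11) or 2*u >= x + 1.
Before x := 3*u + 7: (12*u <= -17 and u > 11) or u <= -8
Before u := u + 3: (12*u <= -53 and u > 8) or u <= -11
Before u := u + 3: (12*u <= -89 and u > 5) or u <= -14
Before x := u + 7: (12*u <= -89 and u > 5) or u <= -14
Before u := x: (12*x <= -89 and x > 5) or x <= -14
Before skip: (12*x <= -89 and x > 5) or x <= -14
Answer: WP = (12*x <= -89 and x > 5) or x <= -14


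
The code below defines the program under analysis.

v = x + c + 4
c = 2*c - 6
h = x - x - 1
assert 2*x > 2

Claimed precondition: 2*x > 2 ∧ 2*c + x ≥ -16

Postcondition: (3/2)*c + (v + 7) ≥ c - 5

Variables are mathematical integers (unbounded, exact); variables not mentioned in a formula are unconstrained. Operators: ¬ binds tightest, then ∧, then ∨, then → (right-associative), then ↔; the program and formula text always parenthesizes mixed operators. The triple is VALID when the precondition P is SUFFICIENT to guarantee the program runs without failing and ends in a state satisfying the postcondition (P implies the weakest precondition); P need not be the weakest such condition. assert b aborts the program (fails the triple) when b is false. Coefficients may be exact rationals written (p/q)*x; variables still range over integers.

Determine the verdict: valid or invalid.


Working backward. After the program, the postcondition (3/2)*c + (v + 7) ≥ c - 5 must hold; in canonical form it is (1/2)*c + v ≥ -12.
Before assert 2*x > 2: 2*x > 2 ∧ (1/2)*c + v ≥ -12
Before h := x - x - 1: 2*x > 2 ∧ (1/2)*c + v ≥ -12
Before c := 2*c - 6: 2*x > 2 ∧ c + v ≥ -9
Before v := x + c + 4: 2*x > 2 ∧ 2*c + x ≥ -13
The weakest precondition is 2*x > 2 ∧ 2*c + x ≥ -13.
Check whether 2*x > 2 ∧ 2*c + x ≥ -16 implies it.
Countermodel: at the initial state c = -8, x = 2, the precondition holds but the weakest precondition fails.
Answer: invalid


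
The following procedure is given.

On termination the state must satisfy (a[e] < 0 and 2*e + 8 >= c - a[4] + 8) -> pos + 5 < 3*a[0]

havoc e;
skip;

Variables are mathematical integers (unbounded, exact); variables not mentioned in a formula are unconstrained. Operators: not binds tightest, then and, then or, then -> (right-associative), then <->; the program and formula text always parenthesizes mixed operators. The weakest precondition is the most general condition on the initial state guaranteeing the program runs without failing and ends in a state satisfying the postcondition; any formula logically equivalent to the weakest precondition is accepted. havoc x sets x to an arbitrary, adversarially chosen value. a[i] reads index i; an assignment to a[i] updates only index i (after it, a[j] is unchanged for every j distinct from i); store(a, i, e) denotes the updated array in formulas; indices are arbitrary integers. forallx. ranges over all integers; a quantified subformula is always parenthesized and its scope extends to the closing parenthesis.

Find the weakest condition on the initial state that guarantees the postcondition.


Working backward. After the program, the postcondition (a[e] < 0 and 2*e + 8 >= c - a[4] + 8) -> pos + 5 < 3*a[0] must hold; in canonical form it is (a[e] < 0 and a[4] + 2*e >= c) -> pos < 3*a[0] - 5.
Before skip: (a[e] < 0 and a[4] + 2*e >= c) -> pos < 3*a[0] - 5
Before havoc e: forall e_1. ((a[e_1] < 0 and a[4] + 2*e_1 >= c) -> pos < 3*a[0] - 5)
Answer: WP = forall e_1. ((a[e_1] < 0 and a[4] + 2*e_1 >= c) -> pos < 3*a[0] - 5)


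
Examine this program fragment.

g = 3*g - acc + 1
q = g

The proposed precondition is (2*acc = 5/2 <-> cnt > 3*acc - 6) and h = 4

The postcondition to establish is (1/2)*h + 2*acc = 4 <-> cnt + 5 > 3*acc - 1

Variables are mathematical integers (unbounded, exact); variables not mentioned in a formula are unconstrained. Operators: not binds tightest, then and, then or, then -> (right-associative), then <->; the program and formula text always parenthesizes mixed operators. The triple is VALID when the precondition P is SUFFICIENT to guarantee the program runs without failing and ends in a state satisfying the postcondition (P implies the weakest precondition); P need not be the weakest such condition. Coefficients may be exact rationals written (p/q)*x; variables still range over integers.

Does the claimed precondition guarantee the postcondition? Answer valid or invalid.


Working backward. After the program, the postcondition (1/2)*h + 2*acc = 4 <-> cnt + 5 > 3*acc - 1 must hold; in canonical form it is 2*acc + (1/2)*h = 4 <-> cnt > 3*acc - 6.
Before q := g: 2*acc + (1/2)*h = 4 <-> cnt > 3*acc - 6
Before g := 3*g - acc + 1: 2*acc + (1/2)*h = 4 <-> cnt > 3*acc - 6
The weakest precondition is 2*acc + (1/2)*h = 4 <-> cnt > 3*acc - 6.
Check whether (2*acc = 5/2 <-> cnt > 3*acc - 6) and h = 4 implies it.
Countermodel: at the initial state acc = 1, cnt = -3, h = 4, the precondition holds but the weakest precondition fails.
Answer: invalid


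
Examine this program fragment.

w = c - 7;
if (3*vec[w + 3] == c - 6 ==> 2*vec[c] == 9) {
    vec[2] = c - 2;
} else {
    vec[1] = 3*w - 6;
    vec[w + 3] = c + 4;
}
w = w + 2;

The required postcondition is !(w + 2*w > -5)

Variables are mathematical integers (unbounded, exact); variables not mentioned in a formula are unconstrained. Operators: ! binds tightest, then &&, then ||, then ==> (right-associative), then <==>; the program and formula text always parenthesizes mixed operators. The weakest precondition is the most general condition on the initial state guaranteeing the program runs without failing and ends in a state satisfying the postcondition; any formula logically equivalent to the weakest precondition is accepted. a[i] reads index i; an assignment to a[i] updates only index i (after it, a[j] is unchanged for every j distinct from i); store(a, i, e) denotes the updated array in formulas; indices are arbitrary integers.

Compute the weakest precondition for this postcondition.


Working backward. After the program, the postcondition !(w + 2*w > -5) must hold; in canonical form it is !(3*w > -5).
Before w := w + 2: !(3*w > -11)
Then branch requires !(3*w > -11); else branch requires !(3*w > -11).
Before the if: ((3*vec[w + 3] == c - 6 ==> 2*vec[c] == 9) ==> (!(3*w > -11))) && ((!(3*vec[w + 3] == c - 6 ==> 2*vec[c] == 9)) ==> (!(3*w > -11)))
Before w := c - 7: ((3*vec[c - 4] == c - 6 ==> 2*vec[c] == 9) ==> (!(3*c > 10))) && ((!(3*vec[c - 4] == c - 6 ==> 2*vec[c] == 9)) ==> (!(3*c > 10)))
Answer: WP = ((3*vec[c - 4] == c - 6 ==> 2*vec[c] == 9) ==> (!(3*c > 10))) && ((!(3*vec[c - 4] == c - 6 ==> 2*vec[c] == 9)) ==> (!(3*c > 10)))


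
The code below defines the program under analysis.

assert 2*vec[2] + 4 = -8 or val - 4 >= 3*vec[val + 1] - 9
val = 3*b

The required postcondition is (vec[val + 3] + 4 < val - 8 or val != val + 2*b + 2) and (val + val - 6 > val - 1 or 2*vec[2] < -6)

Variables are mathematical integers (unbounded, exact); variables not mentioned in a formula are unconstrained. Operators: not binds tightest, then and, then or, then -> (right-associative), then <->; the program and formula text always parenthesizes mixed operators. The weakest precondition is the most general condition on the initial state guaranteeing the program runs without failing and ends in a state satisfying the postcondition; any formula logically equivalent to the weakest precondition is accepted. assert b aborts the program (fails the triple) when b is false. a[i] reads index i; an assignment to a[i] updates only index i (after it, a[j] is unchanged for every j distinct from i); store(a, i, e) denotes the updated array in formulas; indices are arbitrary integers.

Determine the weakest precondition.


Working backward. After the program, the postcondition (vec[val + 3] + 4 < val - 8 or val != val + 2*b + 2) and (val + val - 6 > val - 1 or 2*vec[2] < -6) must hold; in canonical form it is (vec[val + 3] < val - 12 or 2*b != -2) and (val > 5 or 2*vec[2] < -6).
Before val := 3*b: (vec[3*b + 3] < 3*b - 12 or 2*b != -2) and (3*b > 5 or 2*vec[2] < -6)
Before assert 2*vec[2] + 4 = -8 or val - 4 >= 3*vec[val + 1] - 9: (2*vec[2] = -12 or val >= 3*vec[val + 1] - 5) and (vec[3*b + 3] < 3*b - 12 or 2*b != -2) and (3*b > 5 or 2*vec[2] < -6)
Answer: WP = (2*vec[2] = -12 or val >= 3*vec[val + 1] - 5) and (vec[3*b + 3] < 3*b - 12 or 2*b != -2) and (3*b > 5 or 2*vec[2] < -6)


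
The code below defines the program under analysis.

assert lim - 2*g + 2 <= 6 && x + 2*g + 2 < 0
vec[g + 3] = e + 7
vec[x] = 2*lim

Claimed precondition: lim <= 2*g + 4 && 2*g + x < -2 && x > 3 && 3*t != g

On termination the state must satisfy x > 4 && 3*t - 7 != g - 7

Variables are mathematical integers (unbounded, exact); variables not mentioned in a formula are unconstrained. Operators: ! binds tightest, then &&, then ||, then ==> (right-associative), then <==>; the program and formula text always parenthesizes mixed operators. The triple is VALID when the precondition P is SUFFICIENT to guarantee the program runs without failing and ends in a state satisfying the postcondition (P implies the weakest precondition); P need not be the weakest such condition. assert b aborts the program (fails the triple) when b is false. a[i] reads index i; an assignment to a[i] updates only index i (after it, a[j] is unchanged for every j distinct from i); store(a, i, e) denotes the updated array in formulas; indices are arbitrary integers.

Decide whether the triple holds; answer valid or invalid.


Working backward. After the program, the postcondition x > 4 && 3*t - 7 != g - 7 must hold; in canonical form it is x > 4 && 3*t != g.
Before vec[x] := 2*lim: x > 4 && 3*t != g
Before vec[g + 3] := e + 7: x > 4 && 3*t != g
Before assert lim - 2*g + 2 <= 6 && x + 2*g + 2 < 0: lim <= 2*g + 4 && 2*g + x < -2 && x > 4 && 3*t != g
The weakest precondition is lim <= 2*g + 4 && 2*g + x < -2 && x > 4 && 3*t != g.
Check whether lim <= 2*g + 4 && 2*g + x < -2 && x > 3 && 3*t != g implies it.
Countermodel: at the initial state g = -5, lim = -6, t = -2, x = 4, the precondition holds but the weakest precondition fails.
Answer: invalid


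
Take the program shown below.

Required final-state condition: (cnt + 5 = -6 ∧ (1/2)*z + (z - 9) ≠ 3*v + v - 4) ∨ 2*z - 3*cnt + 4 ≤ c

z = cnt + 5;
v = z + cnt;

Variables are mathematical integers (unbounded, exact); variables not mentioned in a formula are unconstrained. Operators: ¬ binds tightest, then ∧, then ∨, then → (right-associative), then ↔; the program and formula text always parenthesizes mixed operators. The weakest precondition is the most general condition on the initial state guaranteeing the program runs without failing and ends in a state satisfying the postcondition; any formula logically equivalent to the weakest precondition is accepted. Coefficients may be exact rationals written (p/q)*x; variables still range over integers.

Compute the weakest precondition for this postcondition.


Working backward. After the program, the postcondition (cnt + 5 = -6 ∧ (1/2)*z + (z - 9) ≠ 3*v + v - 4) ∨ 2*z - 3*cnt + 4 ≤ c must hold; in canonical form it is (cnt = -11 ∧ (3/2)*z ≠ 4*v + 5) ∨ 2*z ≤ c + 3*cnt - 4.
Before v := z + cnt: (cnt = -11 ∧ 4*cnt + (5/2)*z ≠ -5) ∨ 2*z ≤ c + 3*cnt - 4
Before z := cnt + 5: (cnt = -11 ∧ (13/2)*cnt ≠ -35/2) ∨ c + cnt ≥ 14
Answer: WP = (cnt = -11 ∧ (13/2)*cnt ≠ -35/2) ∨ c + cnt ≥ 14


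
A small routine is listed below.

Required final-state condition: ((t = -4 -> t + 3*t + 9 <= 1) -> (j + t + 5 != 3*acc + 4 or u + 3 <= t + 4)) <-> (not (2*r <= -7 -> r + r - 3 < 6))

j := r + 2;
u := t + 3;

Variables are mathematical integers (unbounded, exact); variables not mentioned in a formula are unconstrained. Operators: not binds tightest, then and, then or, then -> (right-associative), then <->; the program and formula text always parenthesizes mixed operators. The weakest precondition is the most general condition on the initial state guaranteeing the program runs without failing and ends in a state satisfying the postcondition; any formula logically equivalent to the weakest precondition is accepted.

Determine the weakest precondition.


Working backward. After the program, the postcondition ((t = -4 -> t + 3*t + 9 <= 1) -> (j + t + 5 != 3*acc + 4 or u + 3 <= t + 4)) <-> (not (2*r <= -7 -> r + r - 3 < 6)) must hold; in canonical form it is ((t = -4 -> 4*t <= -8) -> (j + t != 3*acc - 1 or u <= t + 1)) <-> (not (2*r <= -7 -> 2*r < 9)).
Before u := t + 3: ((t = -4 -> 4*t <= -8) -> j + t != 3*acc - 1) <-> (not (2*r <= -7 -> 2*r < 9))
Before j := r + 2: ((t = -4 -> 4*t <= -8) -> r + t != 3*acc - 3) <-> (not (2*r <= -7 -> 2*r < 9))
Answer: WP = ((t = -4 -> 4*t <= -8) -> r + t != 3*acc - 3) <-> (not (2*r <= -7 -> 2*r < 9))


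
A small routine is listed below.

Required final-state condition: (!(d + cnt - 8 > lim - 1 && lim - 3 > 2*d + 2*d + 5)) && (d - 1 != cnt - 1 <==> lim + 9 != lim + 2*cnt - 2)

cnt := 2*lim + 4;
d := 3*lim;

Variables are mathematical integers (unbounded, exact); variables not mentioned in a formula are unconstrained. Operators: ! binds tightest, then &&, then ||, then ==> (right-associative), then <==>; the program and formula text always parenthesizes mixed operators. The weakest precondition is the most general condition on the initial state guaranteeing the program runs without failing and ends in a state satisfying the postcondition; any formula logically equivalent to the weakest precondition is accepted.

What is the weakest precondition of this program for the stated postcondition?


Working backward. After the program, the postcondition (!(d + cnt - 8 > lim - 1 && lim - 3 > 2*d + 2*d + 5)) && (d - 1 != cnt - 1 <==> lim + 9 != lim + 2*cnt - 2) must hold; in canonical form it is (!(cnt + d > lim + 7 && lim > 4*d + 8)) && (d != cnt <==> 2*cnt != 11).
Before d := 3*lim: (!(cnt + 2*lim > 7 && 11*lim < -8)) && (3*lim != cnt <==> 2*cnt != 11)
Before cnt := 2*lim + 4: (!(4*lim > 3 && 11*lim < -8)) && (lim != 4 <==> 4*lim != 3)
Answer: WP = (!(4*lim > 3 && 11*lim < -8)) && (lim != 4 <==> 4*lim != 3)


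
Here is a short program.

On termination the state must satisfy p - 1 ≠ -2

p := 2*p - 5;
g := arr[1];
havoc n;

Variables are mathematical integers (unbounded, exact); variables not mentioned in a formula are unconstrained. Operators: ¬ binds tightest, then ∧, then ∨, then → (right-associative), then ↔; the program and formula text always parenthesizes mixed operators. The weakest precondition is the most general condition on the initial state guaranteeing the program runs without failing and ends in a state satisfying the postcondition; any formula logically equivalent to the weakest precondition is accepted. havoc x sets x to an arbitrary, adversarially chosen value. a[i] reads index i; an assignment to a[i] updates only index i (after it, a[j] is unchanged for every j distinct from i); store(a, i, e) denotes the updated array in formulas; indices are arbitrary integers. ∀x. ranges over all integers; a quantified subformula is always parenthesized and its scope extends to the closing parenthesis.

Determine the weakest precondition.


Working backward. After the program, the postcondition p - 1 ≠ -2 must hold; in canonical form it is p ≠ -1.
Before havoc n: p ≠ -1
Before g := arr[1]: p ≠ -1
Before p := 2*p - 5: 2*p ≠ 4
Answer: WP = 2*p ≠ 4


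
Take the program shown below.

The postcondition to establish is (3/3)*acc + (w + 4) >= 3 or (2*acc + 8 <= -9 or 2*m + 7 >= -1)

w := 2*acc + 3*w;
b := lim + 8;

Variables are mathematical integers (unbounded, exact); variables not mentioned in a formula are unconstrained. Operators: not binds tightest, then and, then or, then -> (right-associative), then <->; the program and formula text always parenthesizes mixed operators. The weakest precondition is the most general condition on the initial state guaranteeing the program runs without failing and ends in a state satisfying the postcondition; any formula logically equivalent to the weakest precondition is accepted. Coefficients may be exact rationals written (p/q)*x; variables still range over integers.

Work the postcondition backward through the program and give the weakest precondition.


Working backward. After the program, the postcondition (3/3)*acc + (w + 4) >= 3 or (2*acc + 8 <= -9 or 2*m + 7 >= -1) must hold; in canonical form it is acc + w >= -1 or 2*acc <= -17 or 2*m >= -8.
Before b := lim + 8: acc + w >= -1 or 2*acc <= -17 or 2*m >= -8
Before w := 2*acc + 3*w: 3*acc + 3*w >= -1 or 2*acc <= -17 or 2*m >= -8
Answer: WP = 3*acc + 3*w >= -1 or 2*acc <= -17 or 2*m >= -8


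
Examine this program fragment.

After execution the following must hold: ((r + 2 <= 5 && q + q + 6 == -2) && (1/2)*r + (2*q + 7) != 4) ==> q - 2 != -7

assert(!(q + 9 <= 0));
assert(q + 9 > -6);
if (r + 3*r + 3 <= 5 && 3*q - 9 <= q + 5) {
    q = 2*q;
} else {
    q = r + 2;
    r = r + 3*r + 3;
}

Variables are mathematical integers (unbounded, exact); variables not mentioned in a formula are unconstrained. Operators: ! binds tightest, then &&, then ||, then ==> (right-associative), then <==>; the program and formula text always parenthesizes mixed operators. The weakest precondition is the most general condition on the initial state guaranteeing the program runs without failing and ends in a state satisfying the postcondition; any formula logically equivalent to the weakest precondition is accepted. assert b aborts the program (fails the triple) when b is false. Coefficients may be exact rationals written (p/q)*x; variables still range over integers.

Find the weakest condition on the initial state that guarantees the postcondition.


Working backward. After the program, the postcondition ((r + 2 <= 5 && q + q + 6 == -2) && (1/2)*r + (2*q + 7) != 4) ==> q - 2 != -7 must hold; in canonical form it is (r <= 3 && 2*q == -8 && 2*q + (1/2)*r != -3) ==> q != -5.
Then branch requires (r <= 3 && 4*q == -8 && 4*q + (1/2)*r != -3) ==> 2*q != -5; else branch requires (4*r <= 0 && 2*r == -12 && 4*r != -17/2) ==> r != -7.
Before the if: ((4*r <= 2 && 2*q <= 14) ==> ((r <= 3 && 4*q == -8 && 4*q + (1/2)*r != -3) ==> 2*q != -5)) && ((!(4*r <= 2 && 2*q <= 14)) ==> ((4*r <= 0 && 2*r == -12 && 4*r != -17/2) ==> r != -7))
Before assert q + 9 > -6: q > -15 && ((4*r <= 2 && 2*q <= 14) ==> ((r <= 3 && 4*q == -8 && 4*q + (1/2)*r != -3) ==> 2*q != -5)) && ((!(4*r <= 2 && 2*q <= 14)) ==> ((4*r <= 0 && 2*r == -12 && 4*r != -17/2) ==> r != -7))
Before assert !(q + 9 <= 0): (!(q <= -9)) && q > -15 && ((4*r <= 2 && 2*q <= 14) ==> ((r <= 3 && 4*q == -8 && 4*q + (1/2)*r != -3) ==> 2*q != -5)) && ((!(4*r <= 2 && 2*q <= 14)) ==> ((4*r <= 0 && 2*r == -12 && 4*r != -17/2) ==> r != -7))
Answer: WP = (!(q <= -9)) && q > -15 && ((4*r <= 2 && 2*q <= 14) ==> ((r <= 3 && 4*q == -8 && 4*q + (1/2)*r != -3) ==> 2*q != -5)) && ((!(4*r <= 2 && 2*q <= 14)) ==> ((4*r <= 0 && 2*r == -12 && 4*r != -17/2) ==> r != -7))


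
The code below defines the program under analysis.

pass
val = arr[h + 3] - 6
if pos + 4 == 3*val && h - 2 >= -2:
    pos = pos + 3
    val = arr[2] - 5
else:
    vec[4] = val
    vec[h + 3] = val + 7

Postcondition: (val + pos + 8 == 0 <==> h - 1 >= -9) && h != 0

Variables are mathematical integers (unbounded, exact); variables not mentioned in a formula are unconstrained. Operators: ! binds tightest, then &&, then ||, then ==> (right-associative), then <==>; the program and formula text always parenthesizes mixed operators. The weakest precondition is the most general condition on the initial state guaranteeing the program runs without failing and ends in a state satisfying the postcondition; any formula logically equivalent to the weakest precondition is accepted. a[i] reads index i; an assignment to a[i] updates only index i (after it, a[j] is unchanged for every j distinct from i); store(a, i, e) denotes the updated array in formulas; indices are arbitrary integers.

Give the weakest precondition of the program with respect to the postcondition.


Working backward. After the program, the postcondition (val + pos + 8 == 0 <==> h - 1 >= -9) && h != 0 must hold; in canonical form it is (pos + val == -8 <==> h >= -8) && h != 0.
Then branch requires (arr[2] + pos == -6 <==> h >= -8) && h != 0; else branch requires (pos + val == -8 <==> h >= -8) && h != 0.
Before the if: ((pos == 3*val - 4 && h >= 0) ==> ((arr[2] + pos == -6 <==> h >= -8) && h != 0)) && ((!(pos == 3*val - 4 && h >= 0)) ==> ((pos + val == -8 <==> h >= -8) && h != 0))
Before val := arr[h + 3] - 6: ((pos == 3*arr[h + 3] - 22 && h >= 0) ==> ((arr[2] + pos == -6 <==> h >= -8) && h != 0)) && ((!(pos == 3*arr[h + 3] - 22 && h >= 0)) ==> ((arr[h + 3] + pos == -2 <==> h >= -8) && h != 0))
Before skip: ((pos == 3*arr[h + 3] - 22 && h >= 0) ==> ((arr[2] + pos == -6 <==> h >= -8) && h != 0)) && ((!(pos == 3*arr[h + 3] - 22 && h >= 0)) ==> ((arr[h + 3] + pos == -2 <==> h >= -8) && h != 0))
Answer: WP = ((pos == 3*arr[h + 3] - 22 && h >= 0) ==> ((arr[2] + pos == -6 <==> h >= -8) && h != 0)) && ((!(pos == 3*arr[h + 3] - 22 && h >= 0)) ==> ((arr[h + 3] + pos == -2 <==> h >= -8) && h != 0))
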